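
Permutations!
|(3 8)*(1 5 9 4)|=|(1 5 9 4)(3 8)|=4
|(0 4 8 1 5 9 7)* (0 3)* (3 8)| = |(0 4 3)(1 5 9 7 8)| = 15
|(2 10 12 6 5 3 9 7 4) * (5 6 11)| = 9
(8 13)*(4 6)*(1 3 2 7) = [0, 3, 7, 2, 6, 5, 4, 1, 13, 9, 10, 11, 12, 8] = (1 3 2 7)(4 6)(8 13)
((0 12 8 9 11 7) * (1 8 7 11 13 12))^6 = ((0 1 8 9 13 12 7))^6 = (0 7 12 13 9 8 1)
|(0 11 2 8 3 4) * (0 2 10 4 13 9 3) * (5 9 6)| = |(0 11 10 4 2 8)(3 13 6 5 9)| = 30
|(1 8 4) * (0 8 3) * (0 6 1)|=3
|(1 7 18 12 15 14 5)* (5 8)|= |(1 7 18 12 15 14 8 5)|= 8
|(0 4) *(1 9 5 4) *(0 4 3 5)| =|(0 1 9)(3 5)| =6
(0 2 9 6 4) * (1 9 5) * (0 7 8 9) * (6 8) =[2, 0, 5, 3, 7, 1, 4, 6, 9, 8] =(0 2 5 1)(4 7 6)(8 9)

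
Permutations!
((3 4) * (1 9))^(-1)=((1 9)(3 4))^(-1)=(1 9)(3 4)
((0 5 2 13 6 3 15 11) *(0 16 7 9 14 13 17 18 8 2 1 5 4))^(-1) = (0 4)(1 5)(2 8 18 17)(3 6 13 14 9 7 16 11 15)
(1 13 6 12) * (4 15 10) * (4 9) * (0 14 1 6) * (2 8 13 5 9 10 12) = (0 14 1 5 9 4 15 12 6 2 8 13) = [14, 5, 8, 3, 15, 9, 2, 7, 13, 4, 10, 11, 6, 0, 1, 12]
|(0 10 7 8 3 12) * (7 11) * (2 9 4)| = |(0 10 11 7 8 3 12)(2 9 4)| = 21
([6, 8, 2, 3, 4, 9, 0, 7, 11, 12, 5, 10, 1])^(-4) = (1 10 12 11 9 8 5)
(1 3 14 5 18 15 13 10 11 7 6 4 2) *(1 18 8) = [0, 3, 18, 14, 2, 8, 4, 6, 1, 9, 11, 7, 12, 10, 5, 13, 16, 17, 15] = (1 3 14 5 8)(2 18 15 13 10 11 7 6 4)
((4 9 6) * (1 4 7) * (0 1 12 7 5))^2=((0 1 4 9 6 5)(7 12))^2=(12)(0 4 6)(1 9 5)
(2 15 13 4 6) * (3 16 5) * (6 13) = (2 15 6)(3 16 5)(4 13) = [0, 1, 15, 16, 13, 3, 2, 7, 8, 9, 10, 11, 12, 4, 14, 6, 5]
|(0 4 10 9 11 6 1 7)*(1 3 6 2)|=8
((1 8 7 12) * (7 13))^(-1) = (1 12 7 13 8)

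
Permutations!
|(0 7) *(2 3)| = 2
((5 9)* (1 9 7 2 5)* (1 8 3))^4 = ((1 9 8 3)(2 5 7))^4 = (9)(2 5 7)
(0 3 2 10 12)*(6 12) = (0 3 2 10 6 12) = [3, 1, 10, 2, 4, 5, 12, 7, 8, 9, 6, 11, 0]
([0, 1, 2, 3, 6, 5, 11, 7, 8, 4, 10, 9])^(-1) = (4 9 11 6)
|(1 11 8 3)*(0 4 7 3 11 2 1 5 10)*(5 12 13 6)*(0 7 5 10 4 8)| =6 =|(0 8 11)(1 2)(3 12 13 6 10 7)(4 5)|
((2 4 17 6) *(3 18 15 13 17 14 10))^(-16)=((2 4 14 10 3 18 15 13 17 6))^(-16)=(2 3 17 14 15)(4 18 6 10 13)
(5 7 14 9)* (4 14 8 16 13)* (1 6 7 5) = (1 6 7 8 16 13 4 14 9) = [0, 6, 2, 3, 14, 5, 7, 8, 16, 1, 10, 11, 12, 4, 9, 15, 13]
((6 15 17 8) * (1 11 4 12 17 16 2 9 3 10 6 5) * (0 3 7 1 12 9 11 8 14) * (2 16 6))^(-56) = (17)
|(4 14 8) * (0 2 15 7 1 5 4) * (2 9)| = |(0 9 2 15 7 1 5 4 14 8)| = 10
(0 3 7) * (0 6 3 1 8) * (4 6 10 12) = (0 1 8)(3 7 10 12 4 6) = [1, 8, 2, 7, 6, 5, 3, 10, 0, 9, 12, 11, 4]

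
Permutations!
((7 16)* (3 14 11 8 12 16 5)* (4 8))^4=((3 14 11 4 8 12 16 7 5))^4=(3 8 5 4 7 11 16 14 12)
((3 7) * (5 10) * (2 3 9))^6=(10)(2 7)(3 9)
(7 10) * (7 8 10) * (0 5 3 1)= (0 5 3 1)(8 10)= [5, 0, 2, 1, 4, 3, 6, 7, 10, 9, 8]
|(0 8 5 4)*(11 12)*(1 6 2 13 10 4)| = |(0 8 5 1 6 2 13 10 4)(11 12)| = 18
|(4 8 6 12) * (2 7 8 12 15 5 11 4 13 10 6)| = 24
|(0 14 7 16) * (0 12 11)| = |(0 14 7 16 12 11)| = 6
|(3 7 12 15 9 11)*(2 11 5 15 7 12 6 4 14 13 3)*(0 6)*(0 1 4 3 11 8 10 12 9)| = |(0 6 3 9 5 15)(1 4 14 13 11 2 8 10 12 7)| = 30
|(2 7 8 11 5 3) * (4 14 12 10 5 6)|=|(2 7 8 11 6 4 14 12 10 5 3)|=11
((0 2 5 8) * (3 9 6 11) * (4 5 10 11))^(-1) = (0 8 5 4 6 9 3 11 10 2)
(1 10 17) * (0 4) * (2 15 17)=(0 4)(1 10 2 15 17)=[4, 10, 15, 3, 0, 5, 6, 7, 8, 9, 2, 11, 12, 13, 14, 17, 16, 1]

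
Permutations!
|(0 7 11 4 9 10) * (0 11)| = 4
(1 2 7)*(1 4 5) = [0, 2, 7, 3, 5, 1, 6, 4] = (1 2 7 4 5)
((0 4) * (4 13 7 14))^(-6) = (0 4 14 7 13)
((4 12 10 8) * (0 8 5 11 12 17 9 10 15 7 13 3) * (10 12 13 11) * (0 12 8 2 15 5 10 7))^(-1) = (0 15 2)(3 13 11 7 5 12)(4 8 9 17) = ((0 2 15)(3 12 5 7 11 13)(4 17 9 8))^(-1)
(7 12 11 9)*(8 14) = (7 12 11 9)(8 14) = [0, 1, 2, 3, 4, 5, 6, 12, 14, 7, 10, 9, 11, 13, 8]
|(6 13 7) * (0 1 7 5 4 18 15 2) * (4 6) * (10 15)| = |(0 1 7 4 18 10 15 2)(5 6 13)| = 24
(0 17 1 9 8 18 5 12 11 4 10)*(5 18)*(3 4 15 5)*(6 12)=(18)(0 17 1 9 8 3 4 10)(5 6 12 11 15)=[17, 9, 2, 4, 10, 6, 12, 7, 3, 8, 0, 15, 11, 13, 14, 5, 16, 1, 18]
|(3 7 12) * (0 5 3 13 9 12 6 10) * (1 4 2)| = 6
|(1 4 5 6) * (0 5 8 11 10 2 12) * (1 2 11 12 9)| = 18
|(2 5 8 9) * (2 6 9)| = |(2 5 8)(6 9)| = 6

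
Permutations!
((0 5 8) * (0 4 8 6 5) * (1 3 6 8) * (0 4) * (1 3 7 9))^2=((0 4 3 6 5 8)(1 7 9))^2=(0 3 5)(1 9 7)(4 6 8)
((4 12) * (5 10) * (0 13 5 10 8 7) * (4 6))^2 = (0 5 7 13 8)(4 6 12)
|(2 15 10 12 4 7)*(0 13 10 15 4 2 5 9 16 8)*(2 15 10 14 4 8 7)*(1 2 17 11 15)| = |(0 13 14 4 17 11 15 10 12 1 2 8)(5 9 16 7)| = 12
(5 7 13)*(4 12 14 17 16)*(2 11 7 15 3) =(2 11 7 13 5 15 3)(4 12 14 17 16) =[0, 1, 11, 2, 12, 15, 6, 13, 8, 9, 10, 7, 14, 5, 17, 3, 4, 16]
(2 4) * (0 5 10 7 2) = [5, 1, 4, 3, 0, 10, 6, 2, 8, 9, 7] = (0 5 10 7 2 4)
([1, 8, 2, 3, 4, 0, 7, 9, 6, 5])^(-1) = (0 5 9 7 6 8 1)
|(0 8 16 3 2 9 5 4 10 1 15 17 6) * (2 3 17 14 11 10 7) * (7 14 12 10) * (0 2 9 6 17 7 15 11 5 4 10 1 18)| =20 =|(0 8 16 7 9 4 14 5 10 18)(1 11 15 12)(2 6)|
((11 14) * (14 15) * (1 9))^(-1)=((1 9)(11 15 14))^(-1)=(1 9)(11 14 15)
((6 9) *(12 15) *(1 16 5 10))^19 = (1 10 5 16)(6 9)(12 15)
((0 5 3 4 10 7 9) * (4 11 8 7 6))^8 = (0 5 3 11 8 7 9)(4 6 10)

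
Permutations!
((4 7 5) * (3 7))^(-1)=(3 4 5 7)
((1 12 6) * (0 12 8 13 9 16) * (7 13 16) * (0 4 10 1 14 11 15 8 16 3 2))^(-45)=(1 10 4 16)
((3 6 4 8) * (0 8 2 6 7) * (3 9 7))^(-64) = ((0 8 9 7)(2 6 4))^(-64) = (9)(2 4 6)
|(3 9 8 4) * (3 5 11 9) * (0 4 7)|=7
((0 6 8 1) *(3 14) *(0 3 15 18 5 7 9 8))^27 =(18)(0 6)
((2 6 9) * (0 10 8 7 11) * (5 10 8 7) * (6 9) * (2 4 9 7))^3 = ((0 8 5 10 2 7 11)(4 9))^3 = (0 10 11 5 7 8 2)(4 9)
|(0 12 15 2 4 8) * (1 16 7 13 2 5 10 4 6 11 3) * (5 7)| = |(0 12 15 7 13 2 6 11 3 1 16 5 10 4 8)| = 15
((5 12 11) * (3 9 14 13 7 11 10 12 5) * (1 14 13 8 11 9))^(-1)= (1 3 11 8 14)(7 13 9)(10 12)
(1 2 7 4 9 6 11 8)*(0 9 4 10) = (0 9 6 11 8 1 2 7 10) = [9, 2, 7, 3, 4, 5, 11, 10, 1, 6, 0, 8]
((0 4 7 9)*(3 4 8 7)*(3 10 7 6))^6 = (0 7 4 6)(3 8 9 10)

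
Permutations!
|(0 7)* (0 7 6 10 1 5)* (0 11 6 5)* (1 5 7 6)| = |(0 7 6 10 5 11 1)| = 7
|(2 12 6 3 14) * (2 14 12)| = 3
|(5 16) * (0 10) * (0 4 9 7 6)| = |(0 10 4 9 7 6)(5 16)| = 6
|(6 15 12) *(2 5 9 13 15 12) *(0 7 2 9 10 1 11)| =42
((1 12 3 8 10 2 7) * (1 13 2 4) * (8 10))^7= (1 3 4 12 10)(2 7 13)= ((1 12 3 10 4)(2 7 13))^7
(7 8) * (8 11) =(7 11 8) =[0, 1, 2, 3, 4, 5, 6, 11, 7, 9, 10, 8]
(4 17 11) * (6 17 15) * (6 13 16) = (4 15 13 16 6 17 11) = [0, 1, 2, 3, 15, 5, 17, 7, 8, 9, 10, 4, 12, 16, 14, 13, 6, 11]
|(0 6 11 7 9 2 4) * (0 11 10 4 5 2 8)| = |(0 6 10 4 11 7 9 8)(2 5)| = 8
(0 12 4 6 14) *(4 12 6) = (0 6 14) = [6, 1, 2, 3, 4, 5, 14, 7, 8, 9, 10, 11, 12, 13, 0]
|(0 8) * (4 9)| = 2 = |(0 8)(4 9)|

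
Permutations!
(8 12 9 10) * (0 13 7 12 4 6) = (0 13 7 12 9 10 8 4 6) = [13, 1, 2, 3, 6, 5, 0, 12, 4, 10, 8, 11, 9, 7]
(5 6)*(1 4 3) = [0, 4, 2, 1, 3, 6, 5] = (1 4 3)(5 6)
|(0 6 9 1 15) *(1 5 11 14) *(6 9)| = |(0 9 5 11 14 1 15)| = 7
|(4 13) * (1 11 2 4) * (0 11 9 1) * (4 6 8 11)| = 12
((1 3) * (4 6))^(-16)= (6)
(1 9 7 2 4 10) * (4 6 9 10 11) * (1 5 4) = (1 10 5 4 11)(2 6 9 7) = [0, 10, 6, 3, 11, 4, 9, 2, 8, 7, 5, 1]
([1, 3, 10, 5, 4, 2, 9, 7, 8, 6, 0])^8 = (0 3 2)(1 5 10)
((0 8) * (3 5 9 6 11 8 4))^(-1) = ((0 4 3 5 9 6 11 8))^(-1) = (0 8 11 6 9 5 3 4)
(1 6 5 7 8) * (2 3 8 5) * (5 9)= (1 6 2 3 8)(5 7 9)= [0, 6, 3, 8, 4, 7, 2, 9, 1, 5]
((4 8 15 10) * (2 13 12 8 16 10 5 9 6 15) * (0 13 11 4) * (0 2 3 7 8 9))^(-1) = ((0 13 12 9 6 15 5)(2 11 4 16 10)(3 7 8))^(-1) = (0 5 15 6 9 12 13)(2 10 16 4 11)(3 8 7)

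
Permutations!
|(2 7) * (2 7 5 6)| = |(7)(2 5 6)| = 3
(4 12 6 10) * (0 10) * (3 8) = (0 10 4 12 6)(3 8) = [10, 1, 2, 8, 12, 5, 0, 7, 3, 9, 4, 11, 6]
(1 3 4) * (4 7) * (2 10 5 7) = (1 3 2 10 5 7 4) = [0, 3, 10, 2, 1, 7, 6, 4, 8, 9, 5]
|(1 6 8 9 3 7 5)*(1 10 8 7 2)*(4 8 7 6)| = |(1 4 8 9 3 2)(5 10 7)| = 6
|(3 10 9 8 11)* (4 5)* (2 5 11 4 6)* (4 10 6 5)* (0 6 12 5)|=|(0 6 2 4 11 3 12 5)(8 10 9)|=24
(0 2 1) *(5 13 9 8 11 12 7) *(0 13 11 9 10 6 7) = (0 2 1 13 10 6 7 5 11 12)(8 9) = [2, 13, 1, 3, 4, 11, 7, 5, 9, 8, 6, 12, 0, 10]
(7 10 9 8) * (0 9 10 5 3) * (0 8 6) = (10)(0 9 6)(3 8 7 5) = [9, 1, 2, 8, 4, 3, 0, 5, 7, 6, 10]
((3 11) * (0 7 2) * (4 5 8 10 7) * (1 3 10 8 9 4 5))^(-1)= (0 2 7 10 11 3 1 4 9 5)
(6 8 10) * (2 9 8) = [0, 1, 9, 3, 4, 5, 2, 7, 10, 8, 6] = (2 9 8 10 6)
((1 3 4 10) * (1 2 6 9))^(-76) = (1 3 4 10 2 6 9)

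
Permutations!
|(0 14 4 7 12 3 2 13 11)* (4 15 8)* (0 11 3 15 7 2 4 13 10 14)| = 10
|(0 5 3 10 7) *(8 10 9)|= |(0 5 3 9 8 10 7)|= 7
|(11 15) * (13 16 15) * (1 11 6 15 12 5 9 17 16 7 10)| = |(1 11 13 7 10)(5 9 17 16 12)(6 15)| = 10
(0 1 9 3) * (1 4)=(0 4 1 9 3)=[4, 9, 2, 0, 1, 5, 6, 7, 8, 3]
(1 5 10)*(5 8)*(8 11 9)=(1 11 9 8 5 10)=[0, 11, 2, 3, 4, 10, 6, 7, 5, 8, 1, 9]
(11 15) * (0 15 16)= (0 15 11 16)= [15, 1, 2, 3, 4, 5, 6, 7, 8, 9, 10, 16, 12, 13, 14, 11, 0]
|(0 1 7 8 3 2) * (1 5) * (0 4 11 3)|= 20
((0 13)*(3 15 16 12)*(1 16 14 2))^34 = (1 2 14 15 3 12 16)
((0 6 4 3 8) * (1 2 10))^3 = ((0 6 4 3 8)(1 2 10))^3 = (10)(0 3 6 8 4)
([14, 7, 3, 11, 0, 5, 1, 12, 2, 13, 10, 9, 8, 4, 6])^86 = [3, 13, 6, 1, 2, 5, 9, 4, 14, 12, 10, 7, 0, 8, 11]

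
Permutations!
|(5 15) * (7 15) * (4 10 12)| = |(4 10 12)(5 7 15)| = 3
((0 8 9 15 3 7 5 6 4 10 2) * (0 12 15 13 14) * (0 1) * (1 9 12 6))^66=(0 12 3 5)(1 8 15 7)(2 4)(6 10)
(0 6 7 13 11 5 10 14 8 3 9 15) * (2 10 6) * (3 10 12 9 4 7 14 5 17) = (0 2 12 9 15)(3 4 7 13 11 17)(5 6 14 8 10) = [2, 1, 12, 4, 7, 6, 14, 13, 10, 15, 5, 17, 9, 11, 8, 0, 16, 3]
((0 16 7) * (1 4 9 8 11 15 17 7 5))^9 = (0 17 11 9 1 16 7 15 8 4 5)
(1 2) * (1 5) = (1 2 5) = [0, 2, 5, 3, 4, 1]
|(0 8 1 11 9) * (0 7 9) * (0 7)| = 6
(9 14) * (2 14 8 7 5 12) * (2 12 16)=(2 14 9 8 7 5 16)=[0, 1, 14, 3, 4, 16, 6, 5, 7, 8, 10, 11, 12, 13, 9, 15, 2]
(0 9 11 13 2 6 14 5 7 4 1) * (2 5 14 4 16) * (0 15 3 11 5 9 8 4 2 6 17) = (0 8 4 1 15 3 11 13 9 5 7 16 6 2 17) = [8, 15, 17, 11, 1, 7, 2, 16, 4, 5, 10, 13, 12, 9, 14, 3, 6, 0]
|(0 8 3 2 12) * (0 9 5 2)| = |(0 8 3)(2 12 9 5)| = 12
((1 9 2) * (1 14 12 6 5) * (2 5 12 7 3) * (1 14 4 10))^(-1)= ((1 9 5 14 7 3 2 4 10)(6 12))^(-1)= (1 10 4 2 3 7 14 5 9)(6 12)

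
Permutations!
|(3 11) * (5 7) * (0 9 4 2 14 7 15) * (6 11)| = |(0 9 4 2 14 7 5 15)(3 6 11)| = 24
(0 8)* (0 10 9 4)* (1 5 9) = (0 8 10 1 5 9 4) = [8, 5, 2, 3, 0, 9, 6, 7, 10, 4, 1]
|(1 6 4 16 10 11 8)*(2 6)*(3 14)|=|(1 2 6 4 16 10 11 8)(3 14)|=8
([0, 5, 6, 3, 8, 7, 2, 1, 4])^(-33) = (2 6)(4 8)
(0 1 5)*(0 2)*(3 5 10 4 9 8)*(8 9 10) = (0 1 8 3 5 2)(4 10) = [1, 8, 0, 5, 10, 2, 6, 7, 3, 9, 4]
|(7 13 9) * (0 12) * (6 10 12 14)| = |(0 14 6 10 12)(7 13 9)| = 15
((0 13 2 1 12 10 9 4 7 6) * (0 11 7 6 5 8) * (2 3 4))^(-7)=(0 3 6 7 8 13 4 11 5)(1 9 12 2 10)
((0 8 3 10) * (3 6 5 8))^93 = (10)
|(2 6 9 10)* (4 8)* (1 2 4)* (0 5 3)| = |(0 5 3)(1 2 6 9 10 4 8)| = 21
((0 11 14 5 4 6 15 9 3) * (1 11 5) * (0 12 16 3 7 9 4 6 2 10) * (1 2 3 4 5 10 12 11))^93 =((0 10)(2 12 16 4 3 11 14)(5 6 15)(7 9))^93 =(0 10)(2 16 3 14 12 4 11)(7 9)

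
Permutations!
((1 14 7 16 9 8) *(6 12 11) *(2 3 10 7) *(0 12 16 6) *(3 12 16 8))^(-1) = ((0 16 9 3 10 7 6 8 1 14 2 12 11))^(-1) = (0 11 12 2 14 1 8 6 7 10 3 9 16)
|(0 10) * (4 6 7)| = |(0 10)(4 6 7)| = 6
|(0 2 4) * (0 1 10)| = 5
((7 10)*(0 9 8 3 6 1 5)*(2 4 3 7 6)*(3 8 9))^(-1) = (0 5 1 6 10 7 8 4 2 3)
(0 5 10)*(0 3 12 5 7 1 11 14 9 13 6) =[7, 11, 2, 12, 4, 10, 0, 1, 8, 13, 3, 14, 5, 6, 9] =(0 7 1 11 14 9 13 6)(3 12 5 10)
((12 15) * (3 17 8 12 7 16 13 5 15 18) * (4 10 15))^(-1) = ((3 17 8 12 18)(4 10 15 7 16 13 5))^(-1) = (3 18 12 8 17)(4 5 13 16 7 15 10)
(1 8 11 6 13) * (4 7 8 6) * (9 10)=(1 6 13)(4 7 8 11)(9 10)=[0, 6, 2, 3, 7, 5, 13, 8, 11, 10, 9, 4, 12, 1]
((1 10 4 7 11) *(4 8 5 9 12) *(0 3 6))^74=((0 3 6)(1 10 8 5 9 12 4 7 11))^74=(0 6 3)(1 8 9 4 11 10 5 12 7)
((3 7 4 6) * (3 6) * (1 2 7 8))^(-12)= (8)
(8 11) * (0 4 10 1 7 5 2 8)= (0 4 10 1 7 5 2 8 11)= [4, 7, 8, 3, 10, 2, 6, 5, 11, 9, 1, 0]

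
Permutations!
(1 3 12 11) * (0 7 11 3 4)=[7, 4, 2, 12, 0, 5, 6, 11, 8, 9, 10, 1, 3]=(0 7 11 1 4)(3 12)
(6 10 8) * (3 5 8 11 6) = (3 5 8)(6 10 11) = [0, 1, 2, 5, 4, 8, 10, 7, 3, 9, 11, 6]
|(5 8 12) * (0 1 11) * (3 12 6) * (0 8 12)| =6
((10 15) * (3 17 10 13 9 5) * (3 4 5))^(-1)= (3 9 13 15 10 17)(4 5)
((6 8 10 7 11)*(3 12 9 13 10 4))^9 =((3 12 9 13 10 7 11 6 8 4))^9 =(3 4 8 6 11 7 10 13 9 12)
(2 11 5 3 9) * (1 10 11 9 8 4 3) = (1 10 11 5)(2 9)(3 8 4) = [0, 10, 9, 8, 3, 1, 6, 7, 4, 2, 11, 5]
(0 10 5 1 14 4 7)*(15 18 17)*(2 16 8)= (0 10 5 1 14 4 7)(2 16 8)(15 18 17)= [10, 14, 16, 3, 7, 1, 6, 0, 2, 9, 5, 11, 12, 13, 4, 18, 8, 15, 17]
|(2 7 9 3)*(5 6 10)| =12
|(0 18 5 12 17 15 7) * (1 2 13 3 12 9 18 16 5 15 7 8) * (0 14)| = 15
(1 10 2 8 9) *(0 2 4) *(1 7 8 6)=[2, 10, 6, 3, 0, 5, 1, 8, 9, 7, 4]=(0 2 6 1 10 4)(7 8 9)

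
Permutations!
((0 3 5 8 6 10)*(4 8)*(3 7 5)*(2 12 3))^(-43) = ((0 7 5 4 8 6 10)(2 12 3))^(-43) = (0 10 6 8 4 5 7)(2 3 12)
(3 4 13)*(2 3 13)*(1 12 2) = (13)(1 12 2 3 4) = [0, 12, 3, 4, 1, 5, 6, 7, 8, 9, 10, 11, 2, 13]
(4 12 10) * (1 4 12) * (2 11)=(1 4)(2 11)(10 12)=[0, 4, 11, 3, 1, 5, 6, 7, 8, 9, 12, 2, 10]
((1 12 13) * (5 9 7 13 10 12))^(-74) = (1 5 9 7 13)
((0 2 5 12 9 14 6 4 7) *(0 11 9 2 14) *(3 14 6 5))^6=(2 3 14 5 12)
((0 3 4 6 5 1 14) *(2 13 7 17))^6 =(0 14 1 5 6 4 3)(2 7)(13 17)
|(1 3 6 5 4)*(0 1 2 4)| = |(0 1 3 6 5)(2 4)| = 10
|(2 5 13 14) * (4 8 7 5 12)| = |(2 12 4 8 7 5 13 14)| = 8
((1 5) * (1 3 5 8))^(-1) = ((1 8)(3 5))^(-1) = (1 8)(3 5)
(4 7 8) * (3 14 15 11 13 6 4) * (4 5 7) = (3 14 15 11 13 6 5 7 8) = [0, 1, 2, 14, 4, 7, 5, 8, 3, 9, 10, 13, 12, 6, 15, 11]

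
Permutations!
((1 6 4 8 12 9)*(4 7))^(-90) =((1 6 7 4 8 12 9))^(-90) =(1 6 7 4 8 12 9)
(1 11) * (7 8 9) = [0, 11, 2, 3, 4, 5, 6, 8, 9, 7, 10, 1] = (1 11)(7 8 9)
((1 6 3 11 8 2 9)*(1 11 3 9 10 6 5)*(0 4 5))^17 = ((0 4 5 1)(2 10 6 9 11 8))^17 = (0 4 5 1)(2 8 11 9 6 10)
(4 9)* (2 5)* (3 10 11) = [0, 1, 5, 10, 9, 2, 6, 7, 8, 4, 11, 3] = (2 5)(3 10 11)(4 9)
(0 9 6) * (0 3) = [9, 1, 2, 0, 4, 5, 3, 7, 8, 6] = (0 9 6 3)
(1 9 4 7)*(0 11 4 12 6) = [11, 9, 2, 3, 7, 5, 0, 1, 8, 12, 10, 4, 6] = (0 11 4 7 1 9 12 6)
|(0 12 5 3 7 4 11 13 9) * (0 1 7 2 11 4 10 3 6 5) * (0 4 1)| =22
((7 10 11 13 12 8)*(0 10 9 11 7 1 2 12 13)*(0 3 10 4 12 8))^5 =(13)(0 12 4)(1 8 2)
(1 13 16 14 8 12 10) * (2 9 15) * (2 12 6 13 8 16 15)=(1 8 6 13 15 12 10)(2 9)(14 16)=[0, 8, 9, 3, 4, 5, 13, 7, 6, 2, 1, 11, 10, 15, 16, 12, 14]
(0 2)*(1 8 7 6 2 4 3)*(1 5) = (0 4 3 5 1 8 7 6 2) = [4, 8, 0, 5, 3, 1, 2, 6, 7]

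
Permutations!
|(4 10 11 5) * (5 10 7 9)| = 4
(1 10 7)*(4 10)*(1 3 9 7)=(1 4 10)(3 9 7)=[0, 4, 2, 9, 10, 5, 6, 3, 8, 7, 1]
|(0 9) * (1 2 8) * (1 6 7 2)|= 4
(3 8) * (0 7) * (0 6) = (0 7 6)(3 8) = [7, 1, 2, 8, 4, 5, 0, 6, 3]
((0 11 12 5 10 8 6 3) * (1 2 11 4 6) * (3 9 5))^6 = (0 8)(1 4)(2 6)(3 10)(5 12)(9 11)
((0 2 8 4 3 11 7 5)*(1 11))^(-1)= (0 5 7 11 1 3 4 8 2)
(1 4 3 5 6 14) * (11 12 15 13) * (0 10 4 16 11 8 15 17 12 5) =(0 10 4 3)(1 16 11 5 6 14)(8 15 13)(12 17) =[10, 16, 2, 0, 3, 6, 14, 7, 15, 9, 4, 5, 17, 8, 1, 13, 11, 12]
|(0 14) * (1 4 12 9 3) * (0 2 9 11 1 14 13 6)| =|(0 13 6)(1 4 12 11)(2 9 3 14)| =12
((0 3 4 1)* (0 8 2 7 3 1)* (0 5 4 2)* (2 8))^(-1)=((0 1 2 7 3 8)(4 5))^(-1)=(0 8 3 7 2 1)(4 5)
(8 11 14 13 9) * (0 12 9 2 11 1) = (0 12 9 8 1)(2 11 14 13) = [12, 0, 11, 3, 4, 5, 6, 7, 1, 8, 10, 14, 9, 2, 13]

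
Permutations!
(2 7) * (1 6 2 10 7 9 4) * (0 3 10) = (0 3 10 7)(1 6 2 9 4) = [3, 6, 9, 10, 1, 5, 2, 0, 8, 4, 7]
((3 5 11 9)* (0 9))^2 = ((0 9 3 5 11))^2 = (0 3 11 9 5)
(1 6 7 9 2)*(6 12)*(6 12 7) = (12)(1 7 9 2) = [0, 7, 1, 3, 4, 5, 6, 9, 8, 2, 10, 11, 12]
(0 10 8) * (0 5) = (0 10 8 5) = [10, 1, 2, 3, 4, 0, 6, 7, 5, 9, 8]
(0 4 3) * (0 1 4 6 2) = (0 6 2)(1 4 3) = [6, 4, 0, 1, 3, 5, 2]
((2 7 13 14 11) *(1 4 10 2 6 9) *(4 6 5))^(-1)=(1 9 6)(2 10 4 5 11 14 13 7)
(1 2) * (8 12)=(1 2)(8 12)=[0, 2, 1, 3, 4, 5, 6, 7, 12, 9, 10, 11, 8]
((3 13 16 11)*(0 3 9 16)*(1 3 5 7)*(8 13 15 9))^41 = ((0 5 7 1 3 15 9 16 11 8 13))^41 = (0 11 15 7 13 16 3 5 8 9 1)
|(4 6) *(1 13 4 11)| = |(1 13 4 6 11)| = 5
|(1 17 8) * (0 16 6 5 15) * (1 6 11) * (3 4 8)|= |(0 16 11 1 17 3 4 8 6 5 15)|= 11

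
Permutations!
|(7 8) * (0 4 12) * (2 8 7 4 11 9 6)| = |(0 11 9 6 2 8 4 12)| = 8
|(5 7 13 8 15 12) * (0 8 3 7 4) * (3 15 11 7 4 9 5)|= 18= |(0 8 11 7 13 15 12 3 4)(5 9)|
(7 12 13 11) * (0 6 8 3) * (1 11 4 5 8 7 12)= (0 6 7 1 11 12 13 4 5 8 3)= [6, 11, 2, 0, 5, 8, 7, 1, 3, 9, 10, 12, 13, 4]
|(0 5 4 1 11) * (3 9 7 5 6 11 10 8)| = 24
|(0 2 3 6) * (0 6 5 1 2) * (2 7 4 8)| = |(1 7 4 8 2 3 5)| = 7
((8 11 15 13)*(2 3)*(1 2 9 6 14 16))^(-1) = (1 16 14 6 9 3 2)(8 13 15 11)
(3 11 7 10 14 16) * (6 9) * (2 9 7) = (2 9 6 7 10 14 16 3 11) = [0, 1, 9, 11, 4, 5, 7, 10, 8, 6, 14, 2, 12, 13, 16, 15, 3]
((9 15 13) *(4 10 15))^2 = (4 15 9 10 13)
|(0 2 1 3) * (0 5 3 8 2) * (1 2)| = |(1 8)(3 5)| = 2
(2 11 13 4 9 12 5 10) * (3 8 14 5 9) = (2 11 13 4 3 8 14 5 10)(9 12) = [0, 1, 11, 8, 3, 10, 6, 7, 14, 12, 2, 13, 9, 4, 5]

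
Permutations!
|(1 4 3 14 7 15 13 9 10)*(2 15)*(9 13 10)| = |(1 4 3 14 7 2 15 10)| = 8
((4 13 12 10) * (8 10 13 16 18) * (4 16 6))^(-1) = (4 6)(8 18 16 10)(12 13)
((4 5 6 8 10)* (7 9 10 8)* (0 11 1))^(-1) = (0 1 11)(4 10 9 7 6 5)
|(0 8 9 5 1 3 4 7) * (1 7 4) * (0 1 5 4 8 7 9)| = |(0 7 1 3 5 9 4 8)| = 8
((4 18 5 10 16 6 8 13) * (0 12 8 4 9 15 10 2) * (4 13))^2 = ((0 12 8 4 18 5 2)(6 13 9 15 10 16))^2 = (0 8 18 2 12 4 5)(6 9 10)(13 15 16)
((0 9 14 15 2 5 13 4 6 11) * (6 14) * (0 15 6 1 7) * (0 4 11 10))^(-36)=((0 9 1 7 4 14 6 10)(2 5 13 11 15))^(-36)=(0 4)(1 6)(2 15 11 13 5)(7 10)(9 14)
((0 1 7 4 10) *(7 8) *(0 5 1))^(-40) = (1 7 10)(4 5 8)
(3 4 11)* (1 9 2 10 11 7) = (1 9 2 10 11 3 4 7) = [0, 9, 10, 4, 7, 5, 6, 1, 8, 2, 11, 3]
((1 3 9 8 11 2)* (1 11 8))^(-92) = ((1 3 9)(2 11))^(-92) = (11)(1 3 9)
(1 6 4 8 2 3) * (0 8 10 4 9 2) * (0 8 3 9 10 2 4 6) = [3, 0, 9, 1, 2, 5, 10, 7, 8, 4, 6] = (0 3 1)(2 9 4)(6 10)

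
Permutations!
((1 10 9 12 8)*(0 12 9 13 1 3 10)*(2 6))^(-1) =((0 12 8 3 10 13 1)(2 6))^(-1) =(0 1 13 10 3 8 12)(2 6)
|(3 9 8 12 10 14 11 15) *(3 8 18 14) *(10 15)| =|(3 9 18 14 11 10)(8 12 15)| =6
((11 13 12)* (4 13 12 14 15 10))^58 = (4 15 13 10 14)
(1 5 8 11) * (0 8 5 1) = (0 8 11) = [8, 1, 2, 3, 4, 5, 6, 7, 11, 9, 10, 0]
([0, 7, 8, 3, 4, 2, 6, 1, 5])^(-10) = [0, 1, 5, 3, 4, 8, 6, 7, 2]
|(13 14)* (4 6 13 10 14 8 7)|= 10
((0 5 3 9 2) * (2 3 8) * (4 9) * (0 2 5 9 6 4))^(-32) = (0 9 3)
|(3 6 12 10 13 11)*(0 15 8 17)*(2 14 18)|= 12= |(0 15 8 17)(2 14 18)(3 6 12 10 13 11)|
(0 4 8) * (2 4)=[2, 1, 4, 3, 8, 5, 6, 7, 0]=(0 2 4 8)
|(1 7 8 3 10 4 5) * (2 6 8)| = 9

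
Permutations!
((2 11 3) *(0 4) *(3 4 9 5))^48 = (0 4 11 2 3 5 9)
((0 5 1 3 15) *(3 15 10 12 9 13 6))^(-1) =((0 5 1 15)(3 10 12 9 13 6))^(-1) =(0 15 1 5)(3 6 13 9 12 10)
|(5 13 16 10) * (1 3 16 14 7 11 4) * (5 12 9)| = |(1 3 16 10 12 9 5 13 14 7 11 4)| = 12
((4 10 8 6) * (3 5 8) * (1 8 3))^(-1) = ((1 8 6 4 10)(3 5))^(-1) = (1 10 4 6 8)(3 5)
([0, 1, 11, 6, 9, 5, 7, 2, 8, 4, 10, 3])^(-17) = (2 6 11 7 3)(4 9)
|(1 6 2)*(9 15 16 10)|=|(1 6 2)(9 15 16 10)|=12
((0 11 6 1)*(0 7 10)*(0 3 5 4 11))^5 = ((1 7 10 3 5 4 11 6))^5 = (1 4 10 6 5 7 11 3)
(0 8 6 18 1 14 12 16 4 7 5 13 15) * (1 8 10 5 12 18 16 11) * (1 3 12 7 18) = (0 10 5 13 15)(1 14)(3 12 11)(4 18 8 6 16) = [10, 14, 2, 12, 18, 13, 16, 7, 6, 9, 5, 3, 11, 15, 1, 0, 4, 17, 8]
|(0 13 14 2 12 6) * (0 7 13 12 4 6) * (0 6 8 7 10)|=|(0 12 6 10)(2 4 8 7 13 14)|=12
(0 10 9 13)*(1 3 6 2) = (0 10 9 13)(1 3 6 2) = [10, 3, 1, 6, 4, 5, 2, 7, 8, 13, 9, 11, 12, 0]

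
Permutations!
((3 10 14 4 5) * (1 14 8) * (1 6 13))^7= ((1 14 4 5 3 10 8 6 13))^7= (1 6 10 5 14 13 8 3 4)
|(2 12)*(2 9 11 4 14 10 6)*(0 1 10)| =10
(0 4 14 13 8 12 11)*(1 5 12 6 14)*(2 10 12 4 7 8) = (0 7 8 6 14 13 2 10 12 11)(1 5 4) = [7, 5, 10, 3, 1, 4, 14, 8, 6, 9, 12, 0, 11, 2, 13]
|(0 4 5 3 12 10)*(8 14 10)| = 8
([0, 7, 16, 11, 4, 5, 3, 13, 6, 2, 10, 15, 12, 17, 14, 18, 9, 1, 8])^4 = [0, 1, 16, 8, 4, 5, 18, 7, 15, 2, 10, 6, 12, 13, 14, 3, 9, 17, 11]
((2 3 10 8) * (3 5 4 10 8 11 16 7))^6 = (2 7 10)(3 11 5)(4 8 16)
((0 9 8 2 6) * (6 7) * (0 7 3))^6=(0 9 8 2 3)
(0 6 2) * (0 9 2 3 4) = (0 6 3 4)(2 9) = [6, 1, 9, 4, 0, 5, 3, 7, 8, 2]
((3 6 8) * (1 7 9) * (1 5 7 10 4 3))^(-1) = ((1 10 4 3 6 8)(5 7 9))^(-1) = (1 8 6 3 4 10)(5 9 7)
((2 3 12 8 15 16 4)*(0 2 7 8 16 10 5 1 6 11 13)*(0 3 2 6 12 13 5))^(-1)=((0 6 11 5 1 12 16 4 7 8 15 10)(3 13))^(-1)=(0 10 15 8 7 4 16 12 1 5 11 6)(3 13)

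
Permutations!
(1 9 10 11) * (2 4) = (1 9 10 11)(2 4) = [0, 9, 4, 3, 2, 5, 6, 7, 8, 10, 11, 1]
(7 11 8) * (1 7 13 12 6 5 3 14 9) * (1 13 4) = (1 7 11 8 4)(3 14 9 13 12 6 5) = [0, 7, 2, 14, 1, 3, 5, 11, 4, 13, 10, 8, 6, 12, 9]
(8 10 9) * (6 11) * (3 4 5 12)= (3 4 5 12)(6 11)(8 10 9)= [0, 1, 2, 4, 5, 12, 11, 7, 10, 8, 9, 6, 3]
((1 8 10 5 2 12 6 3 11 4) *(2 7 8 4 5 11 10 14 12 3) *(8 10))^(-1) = ((1 4)(2 3 8 14 12 6)(5 7 10 11))^(-1) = (1 4)(2 6 12 14 8 3)(5 11 10 7)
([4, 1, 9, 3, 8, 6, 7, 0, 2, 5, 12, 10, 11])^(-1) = (0 7 6 5 9 2 8 4)(10 11 12)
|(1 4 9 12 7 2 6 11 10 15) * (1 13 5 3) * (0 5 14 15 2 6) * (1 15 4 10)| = |(0 5 3 15 13 14 4 9 12 7 6 11 1 10 2)| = 15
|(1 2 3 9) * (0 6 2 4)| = |(0 6 2 3 9 1 4)| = 7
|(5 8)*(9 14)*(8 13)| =|(5 13 8)(9 14)| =6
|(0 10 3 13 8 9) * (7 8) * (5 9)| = |(0 10 3 13 7 8 5 9)| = 8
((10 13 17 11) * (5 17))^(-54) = ((5 17 11 10 13))^(-54) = (5 17 11 10 13)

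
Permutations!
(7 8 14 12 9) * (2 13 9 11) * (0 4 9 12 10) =[4, 1, 13, 3, 9, 5, 6, 8, 14, 7, 0, 2, 11, 12, 10] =(0 4 9 7 8 14 10)(2 13 12 11)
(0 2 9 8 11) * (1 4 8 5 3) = [2, 4, 9, 1, 8, 3, 6, 7, 11, 5, 10, 0] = (0 2 9 5 3 1 4 8 11)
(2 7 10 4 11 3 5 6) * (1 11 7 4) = (1 11 3 5 6 2 4 7 10) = [0, 11, 4, 5, 7, 6, 2, 10, 8, 9, 1, 3]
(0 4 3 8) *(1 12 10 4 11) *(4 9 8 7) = [11, 12, 2, 7, 3, 5, 6, 4, 0, 8, 9, 1, 10] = (0 11 1 12 10 9 8)(3 7 4)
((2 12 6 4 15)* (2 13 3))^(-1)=((2 12 6 4 15 13 3))^(-1)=(2 3 13 15 4 6 12)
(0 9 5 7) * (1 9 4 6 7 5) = [4, 9, 2, 3, 6, 5, 7, 0, 8, 1] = (0 4 6 7)(1 9)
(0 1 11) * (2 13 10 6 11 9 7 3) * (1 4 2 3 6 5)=[4, 9, 13, 3, 2, 1, 11, 6, 8, 7, 5, 0, 12, 10]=(0 4 2 13 10 5 1 9 7 6 11)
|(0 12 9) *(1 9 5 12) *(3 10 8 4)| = |(0 1 9)(3 10 8 4)(5 12)| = 12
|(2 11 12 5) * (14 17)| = |(2 11 12 5)(14 17)| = 4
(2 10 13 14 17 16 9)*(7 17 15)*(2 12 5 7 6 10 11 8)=(2 11 8)(5 7 17 16 9 12)(6 10 13 14 15)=[0, 1, 11, 3, 4, 7, 10, 17, 2, 12, 13, 8, 5, 14, 15, 6, 9, 16]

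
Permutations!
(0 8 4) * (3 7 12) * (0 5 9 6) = (0 8 4 5 9 6)(3 7 12) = [8, 1, 2, 7, 5, 9, 0, 12, 4, 6, 10, 11, 3]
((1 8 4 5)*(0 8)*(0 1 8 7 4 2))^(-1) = (0 2 8 5 4 7)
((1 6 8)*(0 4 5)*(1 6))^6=((0 4 5)(6 8))^6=(8)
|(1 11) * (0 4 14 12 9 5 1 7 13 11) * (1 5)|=6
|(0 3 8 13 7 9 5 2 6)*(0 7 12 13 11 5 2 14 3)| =20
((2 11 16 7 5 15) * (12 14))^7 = ((2 11 16 7 5 15)(12 14))^7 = (2 11 16 7 5 15)(12 14)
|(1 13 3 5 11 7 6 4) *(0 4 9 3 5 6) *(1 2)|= 24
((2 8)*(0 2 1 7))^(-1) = (0 7 1 8 2)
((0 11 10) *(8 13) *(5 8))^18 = (13)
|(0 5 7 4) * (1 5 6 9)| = 7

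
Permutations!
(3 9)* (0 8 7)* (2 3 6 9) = (0 8 7)(2 3)(6 9) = [8, 1, 3, 2, 4, 5, 9, 0, 7, 6]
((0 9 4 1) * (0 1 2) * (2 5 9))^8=(4 9 5)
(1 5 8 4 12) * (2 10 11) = (1 5 8 4 12)(2 10 11) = [0, 5, 10, 3, 12, 8, 6, 7, 4, 9, 11, 2, 1]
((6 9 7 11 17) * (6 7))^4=(7 11 17)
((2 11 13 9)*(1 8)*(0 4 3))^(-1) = (0 3 4)(1 8)(2 9 13 11)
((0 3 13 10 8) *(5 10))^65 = ((0 3 13 5 10 8))^65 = (0 8 10 5 13 3)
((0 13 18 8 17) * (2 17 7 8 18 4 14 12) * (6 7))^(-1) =(18)(0 17 2 12 14 4 13)(6 8 7)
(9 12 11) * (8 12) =(8 12 11 9) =[0, 1, 2, 3, 4, 5, 6, 7, 12, 8, 10, 9, 11]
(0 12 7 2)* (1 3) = [12, 3, 0, 1, 4, 5, 6, 2, 8, 9, 10, 11, 7] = (0 12 7 2)(1 3)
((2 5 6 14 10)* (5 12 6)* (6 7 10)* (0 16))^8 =(16)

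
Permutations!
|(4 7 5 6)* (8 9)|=|(4 7 5 6)(8 9)|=4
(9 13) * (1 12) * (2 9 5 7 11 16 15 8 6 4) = (1 12)(2 9 13 5 7 11 16 15 8 6 4) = [0, 12, 9, 3, 2, 7, 4, 11, 6, 13, 10, 16, 1, 5, 14, 8, 15]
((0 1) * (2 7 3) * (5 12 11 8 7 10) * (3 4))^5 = (0 1)(2 8 10 7 5 4 12 3 11)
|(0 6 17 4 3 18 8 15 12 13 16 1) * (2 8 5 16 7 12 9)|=|(0 6 17 4 3 18 5 16 1)(2 8 15 9)(7 12 13)|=36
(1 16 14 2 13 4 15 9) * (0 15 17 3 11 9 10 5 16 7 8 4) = [15, 7, 13, 11, 17, 16, 6, 8, 4, 1, 5, 9, 12, 0, 2, 10, 14, 3] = (0 15 10 5 16 14 2 13)(1 7 8 4 17 3 11 9)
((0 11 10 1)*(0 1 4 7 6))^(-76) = (0 10 7)(4 6 11)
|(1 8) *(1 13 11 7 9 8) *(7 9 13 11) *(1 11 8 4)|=4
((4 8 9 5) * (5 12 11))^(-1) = (4 5 11 12 9 8)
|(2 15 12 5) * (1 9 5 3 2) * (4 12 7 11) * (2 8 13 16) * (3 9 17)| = 14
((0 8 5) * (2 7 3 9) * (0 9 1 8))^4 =(1 2 8 7 5 3 9)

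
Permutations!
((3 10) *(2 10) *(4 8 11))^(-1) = ((2 10 3)(4 8 11))^(-1) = (2 3 10)(4 11 8)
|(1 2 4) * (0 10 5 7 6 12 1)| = 9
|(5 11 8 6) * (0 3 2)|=|(0 3 2)(5 11 8 6)|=12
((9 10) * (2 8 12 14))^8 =((2 8 12 14)(9 10))^8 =(14)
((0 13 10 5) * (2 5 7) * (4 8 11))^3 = ((0 13 10 7 2 5)(4 8 11))^3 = (0 7)(2 13)(5 10)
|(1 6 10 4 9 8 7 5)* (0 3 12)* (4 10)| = |(0 3 12)(1 6 4 9 8 7 5)| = 21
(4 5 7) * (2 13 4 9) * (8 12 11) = (2 13 4 5 7 9)(8 12 11) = [0, 1, 13, 3, 5, 7, 6, 9, 12, 2, 10, 8, 11, 4]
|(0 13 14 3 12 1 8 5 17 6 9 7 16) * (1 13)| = 36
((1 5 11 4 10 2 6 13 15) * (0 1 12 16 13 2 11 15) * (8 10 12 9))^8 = (0 4 9)(1 12 8)(5 16 10)(11 15 13)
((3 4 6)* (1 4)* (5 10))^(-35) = ((1 4 6 3)(5 10))^(-35) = (1 4 6 3)(5 10)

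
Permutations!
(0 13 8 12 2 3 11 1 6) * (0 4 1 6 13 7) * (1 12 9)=[7, 13, 3, 11, 12, 5, 4, 0, 9, 1, 10, 6, 2, 8]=(0 7)(1 13 8 9)(2 3 11 6 4 12)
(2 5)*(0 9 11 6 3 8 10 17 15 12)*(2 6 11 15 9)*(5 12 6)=(0 2 12)(3 8 10 17 9 15 6)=[2, 1, 12, 8, 4, 5, 3, 7, 10, 15, 17, 11, 0, 13, 14, 6, 16, 9]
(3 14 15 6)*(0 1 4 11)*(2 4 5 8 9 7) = (0 1 5 8 9 7 2 4 11)(3 14 15 6) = [1, 5, 4, 14, 11, 8, 3, 2, 9, 7, 10, 0, 12, 13, 15, 6]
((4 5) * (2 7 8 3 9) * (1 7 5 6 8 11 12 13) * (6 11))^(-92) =((1 7 6 8 3 9 2 5 4 11 12 13))^(-92) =(1 3 4)(2 12 6)(5 13 8)(7 9 11)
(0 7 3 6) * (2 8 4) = (0 7 3 6)(2 8 4) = [7, 1, 8, 6, 2, 5, 0, 3, 4]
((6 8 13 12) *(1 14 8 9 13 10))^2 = ((1 14 8 10)(6 9 13 12))^2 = (1 8)(6 13)(9 12)(10 14)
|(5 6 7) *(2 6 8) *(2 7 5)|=|(2 6 5 8 7)|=5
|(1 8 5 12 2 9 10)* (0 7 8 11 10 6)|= |(0 7 8 5 12 2 9 6)(1 11 10)|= 24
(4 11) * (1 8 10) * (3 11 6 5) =[0, 8, 2, 11, 6, 3, 5, 7, 10, 9, 1, 4] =(1 8 10)(3 11 4 6 5)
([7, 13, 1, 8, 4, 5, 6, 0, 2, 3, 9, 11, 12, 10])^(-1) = [7, 2, 8, 9, 4, 5, 6, 0, 3, 10, 13, 11, 12, 1]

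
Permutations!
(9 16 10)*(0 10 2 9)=(0 10)(2 9 16)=[10, 1, 9, 3, 4, 5, 6, 7, 8, 16, 0, 11, 12, 13, 14, 15, 2]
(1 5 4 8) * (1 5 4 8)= (1 4)(5 8)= [0, 4, 2, 3, 1, 8, 6, 7, 5]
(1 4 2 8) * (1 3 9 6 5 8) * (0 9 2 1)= (0 9 6 5 8 3 2)(1 4)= [9, 4, 0, 2, 1, 8, 5, 7, 3, 6]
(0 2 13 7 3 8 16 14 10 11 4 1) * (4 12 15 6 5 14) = (0 2 13 7 3 8 16 4 1)(5 14 10 11 12 15 6) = [2, 0, 13, 8, 1, 14, 5, 3, 16, 9, 11, 12, 15, 7, 10, 6, 4]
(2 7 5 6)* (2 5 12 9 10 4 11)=(2 7 12 9 10 4 11)(5 6)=[0, 1, 7, 3, 11, 6, 5, 12, 8, 10, 4, 2, 9]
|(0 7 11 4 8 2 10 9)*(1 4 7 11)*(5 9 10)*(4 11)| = 6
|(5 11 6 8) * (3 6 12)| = 6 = |(3 6 8 5 11 12)|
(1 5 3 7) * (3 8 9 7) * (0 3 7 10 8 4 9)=(0 3 7 1 5 4 9 10 8)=[3, 5, 2, 7, 9, 4, 6, 1, 0, 10, 8]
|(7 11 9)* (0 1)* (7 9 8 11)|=2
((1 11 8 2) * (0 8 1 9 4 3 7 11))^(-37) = (0 1 11 7 3 4 9 2 8)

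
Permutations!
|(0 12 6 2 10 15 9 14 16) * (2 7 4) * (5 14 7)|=6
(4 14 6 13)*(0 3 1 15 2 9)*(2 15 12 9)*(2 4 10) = (15)(0 3 1 12 9)(2 4 14 6 13 10) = [3, 12, 4, 1, 14, 5, 13, 7, 8, 0, 2, 11, 9, 10, 6, 15]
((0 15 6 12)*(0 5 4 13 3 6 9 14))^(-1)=((0 15 9 14)(3 6 12 5 4 13))^(-1)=(0 14 9 15)(3 13 4 5 12 6)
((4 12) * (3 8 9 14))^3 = ((3 8 9 14)(4 12))^3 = (3 14 9 8)(4 12)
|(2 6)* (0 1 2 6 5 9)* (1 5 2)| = 3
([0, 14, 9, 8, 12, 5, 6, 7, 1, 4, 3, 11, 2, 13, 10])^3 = (1 3 14 8 10)(2 12 4 9)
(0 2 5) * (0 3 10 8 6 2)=(2 5 3 10 8 6)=[0, 1, 5, 10, 4, 3, 2, 7, 6, 9, 8]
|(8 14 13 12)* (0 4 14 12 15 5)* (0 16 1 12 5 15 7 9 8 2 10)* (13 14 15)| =|(0 4 15 13 7 9 8 5 16 1 12 2 10)| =13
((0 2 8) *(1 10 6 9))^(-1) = (0 8 2)(1 9 6 10)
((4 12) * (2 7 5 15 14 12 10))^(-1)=(2 10 4 12 14 15 5 7)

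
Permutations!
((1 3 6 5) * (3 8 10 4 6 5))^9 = (1 10 6 5 8 4 3)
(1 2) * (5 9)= [0, 2, 1, 3, 4, 9, 6, 7, 8, 5]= (1 2)(5 9)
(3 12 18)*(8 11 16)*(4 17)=[0, 1, 2, 12, 17, 5, 6, 7, 11, 9, 10, 16, 18, 13, 14, 15, 8, 4, 3]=(3 12 18)(4 17)(8 11 16)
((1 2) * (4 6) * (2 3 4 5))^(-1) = ((1 3 4 6 5 2))^(-1) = (1 2 5 6 4 3)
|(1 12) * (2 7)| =2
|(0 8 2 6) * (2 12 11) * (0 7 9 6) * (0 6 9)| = |(0 8 12 11 2 6 7)| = 7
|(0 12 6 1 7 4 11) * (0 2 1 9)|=|(0 12 6 9)(1 7 4 11 2)|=20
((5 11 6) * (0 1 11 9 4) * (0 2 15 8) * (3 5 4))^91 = (0 6 15 1 4 8 11 2)(3 5 9)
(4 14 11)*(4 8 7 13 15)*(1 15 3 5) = [0, 15, 2, 5, 14, 1, 6, 13, 7, 9, 10, 8, 12, 3, 11, 4] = (1 15 4 14 11 8 7 13 3 5)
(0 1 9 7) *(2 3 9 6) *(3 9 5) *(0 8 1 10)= (0 10)(1 6 2 9 7 8)(3 5)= [10, 6, 9, 5, 4, 3, 2, 8, 1, 7, 0]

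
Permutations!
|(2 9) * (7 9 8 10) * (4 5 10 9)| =|(2 8 9)(4 5 10 7)| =12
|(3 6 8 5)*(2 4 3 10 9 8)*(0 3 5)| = |(0 3 6 2 4 5 10 9 8)| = 9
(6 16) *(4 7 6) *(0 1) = [1, 0, 2, 3, 7, 5, 16, 6, 8, 9, 10, 11, 12, 13, 14, 15, 4] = (0 1)(4 7 6 16)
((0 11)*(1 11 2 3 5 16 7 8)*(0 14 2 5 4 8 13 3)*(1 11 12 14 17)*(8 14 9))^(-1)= ((0 5 16 7 13 3 4 14 2)(1 12 9 8 11 17))^(-1)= (0 2 14 4 3 13 7 16 5)(1 17 11 8 9 12)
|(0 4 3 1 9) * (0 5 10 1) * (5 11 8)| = 6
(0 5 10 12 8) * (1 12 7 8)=(0 5 10 7 8)(1 12)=[5, 12, 2, 3, 4, 10, 6, 8, 0, 9, 7, 11, 1]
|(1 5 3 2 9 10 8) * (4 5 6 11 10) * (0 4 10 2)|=|(0 4 5 3)(1 6 11 2 9 10 8)|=28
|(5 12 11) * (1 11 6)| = |(1 11 5 12 6)| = 5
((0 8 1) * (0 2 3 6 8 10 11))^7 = ((0 10 11)(1 2 3 6 8))^7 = (0 10 11)(1 3 8 2 6)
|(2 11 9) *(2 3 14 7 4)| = 7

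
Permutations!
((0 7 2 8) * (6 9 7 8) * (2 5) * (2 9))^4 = (5 9 7)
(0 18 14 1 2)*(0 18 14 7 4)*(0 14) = (1 2 18 7 4 14) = [0, 2, 18, 3, 14, 5, 6, 4, 8, 9, 10, 11, 12, 13, 1, 15, 16, 17, 7]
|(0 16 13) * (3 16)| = 4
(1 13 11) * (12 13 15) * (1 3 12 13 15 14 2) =(1 14 2)(3 12 15 13 11) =[0, 14, 1, 12, 4, 5, 6, 7, 8, 9, 10, 3, 15, 11, 2, 13]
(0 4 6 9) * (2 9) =(0 4 6 2 9) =[4, 1, 9, 3, 6, 5, 2, 7, 8, 0]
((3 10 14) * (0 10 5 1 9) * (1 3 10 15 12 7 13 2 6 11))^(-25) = (0 2)(1 7)(3 5)(6 15)(9 13)(10 14)(11 12)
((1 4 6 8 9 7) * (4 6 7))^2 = ((1 6 8 9 4 7))^2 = (1 8 4)(6 9 7)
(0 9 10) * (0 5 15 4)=[9, 1, 2, 3, 0, 15, 6, 7, 8, 10, 5, 11, 12, 13, 14, 4]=(0 9 10 5 15 4)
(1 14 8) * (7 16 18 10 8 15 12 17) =(1 14 15 12 17 7 16 18 10 8) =[0, 14, 2, 3, 4, 5, 6, 16, 1, 9, 8, 11, 17, 13, 15, 12, 18, 7, 10]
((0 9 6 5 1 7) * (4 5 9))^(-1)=((0 4 5 1 7)(6 9))^(-1)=(0 7 1 5 4)(6 9)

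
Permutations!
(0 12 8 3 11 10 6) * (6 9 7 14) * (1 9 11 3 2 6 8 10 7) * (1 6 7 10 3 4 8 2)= (0 12 3 4 8 1 9 6)(2 7 14)(10 11)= [12, 9, 7, 4, 8, 5, 0, 14, 1, 6, 11, 10, 3, 13, 2]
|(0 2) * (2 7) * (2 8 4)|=5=|(0 7 8 4 2)|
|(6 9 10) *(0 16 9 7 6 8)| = 10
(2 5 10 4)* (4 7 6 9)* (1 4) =(1 4 2 5 10 7 6 9) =[0, 4, 5, 3, 2, 10, 9, 6, 8, 1, 7]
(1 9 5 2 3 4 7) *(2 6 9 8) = (1 8 2 3 4 7)(5 6 9) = [0, 8, 3, 4, 7, 6, 9, 1, 2, 5]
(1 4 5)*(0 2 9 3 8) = (0 2 9 3 8)(1 4 5) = [2, 4, 9, 8, 5, 1, 6, 7, 0, 3]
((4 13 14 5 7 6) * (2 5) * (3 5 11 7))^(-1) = (2 14 13 4 6 7 11)(3 5)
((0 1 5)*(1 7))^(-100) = (7)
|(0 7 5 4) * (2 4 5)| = |(0 7 2 4)| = 4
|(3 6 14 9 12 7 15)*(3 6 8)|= 6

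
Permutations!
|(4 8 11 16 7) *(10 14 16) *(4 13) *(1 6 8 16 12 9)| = 8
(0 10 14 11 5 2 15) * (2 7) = (0 10 14 11 5 7 2 15) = [10, 1, 15, 3, 4, 7, 6, 2, 8, 9, 14, 5, 12, 13, 11, 0]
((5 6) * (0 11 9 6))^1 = ((0 11 9 6 5))^1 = (0 11 9 6 5)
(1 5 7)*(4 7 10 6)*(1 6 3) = (1 5 10 3)(4 7 6) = [0, 5, 2, 1, 7, 10, 4, 6, 8, 9, 3]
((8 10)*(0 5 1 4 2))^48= ((0 5 1 4 2)(8 10))^48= (10)(0 4 5 2 1)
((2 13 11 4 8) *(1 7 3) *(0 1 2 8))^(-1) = (0 4 11 13 2 3 7 1)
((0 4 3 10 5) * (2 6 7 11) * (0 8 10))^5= ((0 4 3)(2 6 7 11)(5 8 10))^5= (0 3 4)(2 6 7 11)(5 10 8)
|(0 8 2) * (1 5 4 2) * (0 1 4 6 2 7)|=4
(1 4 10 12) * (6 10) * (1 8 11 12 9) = [0, 4, 2, 3, 6, 5, 10, 7, 11, 1, 9, 12, 8] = (1 4 6 10 9)(8 11 12)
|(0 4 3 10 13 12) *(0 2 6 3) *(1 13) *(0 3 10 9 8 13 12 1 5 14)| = 13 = |(0 4 3 9 8 13 1 12 2 6 10 5 14)|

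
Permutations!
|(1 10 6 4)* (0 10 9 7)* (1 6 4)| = 7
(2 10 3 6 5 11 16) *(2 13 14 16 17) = (2 10 3 6 5 11 17)(13 14 16) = [0, 1, 10, 6, 4, 11, 5, 7, 8, 9, 3, 17, 12, 14, 16, 15, 13, 2]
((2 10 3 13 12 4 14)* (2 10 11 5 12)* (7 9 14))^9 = ((2 11 5 12 4 7 9 14 10 3 13))^9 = (2 3 14 7 12 11 13 10 9 4 5)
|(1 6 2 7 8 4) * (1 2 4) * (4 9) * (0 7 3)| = |(0 7 8 1 6 9 4 2 3)| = 9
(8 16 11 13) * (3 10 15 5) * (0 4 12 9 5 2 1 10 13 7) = (0 4 12 9 5 3 13 8 16 11 7)(1 10 15 2) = [4, 10, 1, 13, 12, 3, 6, 0, 16, 5, 15, 7, 9, 8, 14, 2, 11]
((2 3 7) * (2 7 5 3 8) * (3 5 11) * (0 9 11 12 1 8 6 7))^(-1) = ((0 9 11 3 12 1 8 2 6 7))^(-1) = (0 7 6 2 8 1 12 3 11 9)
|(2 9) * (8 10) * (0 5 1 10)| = 10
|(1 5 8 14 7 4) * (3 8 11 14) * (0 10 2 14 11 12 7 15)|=10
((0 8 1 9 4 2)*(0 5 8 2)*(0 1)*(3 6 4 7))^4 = (1 6 7)(3 9 4) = ((0 2 5 8)(1 9 7 3 6 4))^4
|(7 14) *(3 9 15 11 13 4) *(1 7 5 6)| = |(1 7 14 5 6)(3 9 15 11 13 4)| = 30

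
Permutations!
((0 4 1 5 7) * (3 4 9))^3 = (0 4 7 3 5 9 1) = ((0 9 3 4 1 5 7))^3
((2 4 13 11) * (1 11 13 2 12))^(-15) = (13)(2 4)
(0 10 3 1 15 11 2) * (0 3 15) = (0 10 15 11 2 3 1) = [10, 0, 3, 1, 4, 5, 6, 7, 8, 9, 15, 2, 12, 13, 14, 11]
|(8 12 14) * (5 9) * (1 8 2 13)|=|(1 8 12 14 2 13)(5 9)|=6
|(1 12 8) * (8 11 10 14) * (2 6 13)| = |(1 12 11 10 14 8)(2 6 13)| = 6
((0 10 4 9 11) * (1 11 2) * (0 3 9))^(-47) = (0 10 4)(1 9 11 2 3)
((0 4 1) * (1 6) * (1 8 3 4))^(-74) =(3 6)(4 8)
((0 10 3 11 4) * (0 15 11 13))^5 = (0 10 3 13)(4 11 15)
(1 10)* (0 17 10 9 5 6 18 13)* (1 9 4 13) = [17, 4, 2, 3, 13, 6, 18, 7, 8, 5, 9, 11, 12, 0, 14, 15, 16, 10, 1] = (0 17 10 9 5 6 18 1 4 13)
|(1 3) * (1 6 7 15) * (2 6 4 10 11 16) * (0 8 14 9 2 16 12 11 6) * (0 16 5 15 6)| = 12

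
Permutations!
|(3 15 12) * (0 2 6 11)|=12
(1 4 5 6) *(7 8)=(1 4 5 6)(7 8)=[0, 4, 2, 3, 5, 6, 1, 8, 7]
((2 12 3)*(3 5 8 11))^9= (2 8)(3 5)(11 12)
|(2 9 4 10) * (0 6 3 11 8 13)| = |(0 6 3 11 8 13)(2 9 4 10)| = 12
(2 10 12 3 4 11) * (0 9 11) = [9, 1, 10, 4, 0, 5, 6, 7, 8, 11, 12, 2, 3] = (0 9 11 2 10 12 3 4)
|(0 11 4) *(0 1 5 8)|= 6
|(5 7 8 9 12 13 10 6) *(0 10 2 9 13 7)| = 12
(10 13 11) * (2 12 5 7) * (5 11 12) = (2 5 7)(10 13 12 11) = [0, 1, 5, 3, 4, 7, 6, 2, 8, 9, 13, 10, 11, 12]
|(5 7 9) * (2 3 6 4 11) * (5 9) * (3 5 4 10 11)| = 8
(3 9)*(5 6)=(3 9)(5 6)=[0, 1, 2, 9, 4, 6, 5, 7, 8, 3]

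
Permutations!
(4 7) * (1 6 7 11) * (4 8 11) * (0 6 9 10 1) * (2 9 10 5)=(0 6 7 8 11)(1 10)(2 9 5)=[6, 10, 9, 3, 4, 2, 7, 8, 11, 5, 1, 0]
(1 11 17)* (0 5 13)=(0 5 13)(1 11 17)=[5, 11, 2, 3, 4, 13, 6, 7, 8, 9, 10, 17, 12, 0, 14, 15, 16, 1]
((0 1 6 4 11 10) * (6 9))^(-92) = (0 10 11 4 6 9 1)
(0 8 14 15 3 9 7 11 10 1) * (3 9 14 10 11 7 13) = (0 8 10 1)(3 14 15 9 13) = [8, 0, 2, 14, 4, 5, 6, 7, 10, 13, 1, 11, 12, 3, 15, 9]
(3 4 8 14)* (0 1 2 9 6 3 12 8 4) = (0 1 2 9 6 3)(8 14 12) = [1, 2, 9, 0, 4, 5, 3, 7, 14, 6, 10, 11, 8, 13, 12]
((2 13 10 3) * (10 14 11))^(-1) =(2 3 10 11 14 13)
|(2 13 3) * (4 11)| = 6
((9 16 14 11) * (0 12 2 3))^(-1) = ((0 12 2 3)(9 16 14 11))^(-1) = (0 3 2 12)(9 11 14 16)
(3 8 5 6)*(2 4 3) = (2 4 3 8 5 6) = [0, 1, 4, 8, 3, 6, 2, 7, 5]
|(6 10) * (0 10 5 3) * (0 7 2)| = 7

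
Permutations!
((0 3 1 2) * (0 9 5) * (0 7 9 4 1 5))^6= (0 3 5 7 9)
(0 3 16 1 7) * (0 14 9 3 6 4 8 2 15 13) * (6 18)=(0 18 6 4 8 2 15 13)(1 7 14 9 3 16)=[18, 7, 15, 16, 8, 5, 4, 14, 2, 3, 10, 11, 12, 0, 9, 13, 1, 17, 6]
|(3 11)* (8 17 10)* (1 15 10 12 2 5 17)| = |(1 15 10 8)(2 5 17 12)(3 11)| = 4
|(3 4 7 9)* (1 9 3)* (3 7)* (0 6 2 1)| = |(0 6 2 1 9)(3 4)| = 10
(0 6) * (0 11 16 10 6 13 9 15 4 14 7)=(0 13 9 15 4 14 7)(6 11 16 10)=[13, 1, 2, 3, 14, 5, 11, 0, 8, 15, 6, 16, 12, 9, 7, 4, 10]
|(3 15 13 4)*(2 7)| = 4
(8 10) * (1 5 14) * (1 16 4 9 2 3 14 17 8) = (1 5 17 8 10)(2 3 14 16 4 9) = [0, 5, 3, 14, 9, 17, 6, 7, 10, 2, 1, 11, 12, 13, 16, 15, 4, 8]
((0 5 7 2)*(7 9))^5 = (9)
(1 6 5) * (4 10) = (1 6 5)(4 10) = [0, 6, 2, 3, 10, 1, 5, 7, 8, 9, 4]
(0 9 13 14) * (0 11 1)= (0 9 13 14 11 1)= [9, 0, 2, 3, 4, 5, 6, 7, 8, 13, 10, 1, 12, 14, 11]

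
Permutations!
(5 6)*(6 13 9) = (5 13 9 6) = [0, 1, 2, 3, 4, 13, 5, 7, 8, 6, 10, 11, 12, 9]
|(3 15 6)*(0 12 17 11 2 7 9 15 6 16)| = 18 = |(0 12 17 11 2 7 9 15 16)(3 6)|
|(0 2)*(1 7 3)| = |(0 2)(1 7 3)| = 6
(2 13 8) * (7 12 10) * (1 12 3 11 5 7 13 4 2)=(1 12 10 13 8)(2 4)(3 11 5 7)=[0, 12, 4, 11, 2, 7, 6, 3, 1, 9, 13, 5, 10, 8]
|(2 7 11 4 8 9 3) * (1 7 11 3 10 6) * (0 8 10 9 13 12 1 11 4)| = 12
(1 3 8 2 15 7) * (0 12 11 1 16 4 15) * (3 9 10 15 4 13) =(0 12 11 1 9 10 15 7 16 13 3 8 2) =[12, 9, 0, 8, 4, 5, 6, 16, 2, 10, 15, 1, 11, 3, 14, 7, 13]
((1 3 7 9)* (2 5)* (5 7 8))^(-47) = (1 8 2 9 3 5 7)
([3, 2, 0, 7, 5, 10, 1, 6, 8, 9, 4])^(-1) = [2, 6, 1, 0, 10, 4, 7, 3, 8, 9, 5]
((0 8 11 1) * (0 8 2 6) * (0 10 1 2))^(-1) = (1 10 6 2 11 8)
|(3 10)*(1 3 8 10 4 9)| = 4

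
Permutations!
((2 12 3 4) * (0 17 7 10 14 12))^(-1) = (0 2 4 3 12 14 10 7 17)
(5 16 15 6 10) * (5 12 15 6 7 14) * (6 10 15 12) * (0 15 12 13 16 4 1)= (0 15 7 14 5 4 1)(6 12 13 16 10)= [15, 0, 2, 3, 1, 4, 12, 14, 8, 9, 6, 11, 13, 16, 5, 7, 10]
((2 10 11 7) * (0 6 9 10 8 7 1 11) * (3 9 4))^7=(0 6 4 3 9 10)(1 11)(2 8 7)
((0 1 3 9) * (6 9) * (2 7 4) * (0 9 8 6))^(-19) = ((9)(0 1 3)(2 7 4)(6 8))^(-19) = (9)(0 3 1)(2 4 7)(6 8)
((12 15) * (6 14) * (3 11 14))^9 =((3 11 14 6)(12 15))^9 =(3 11 14 6)(12 15)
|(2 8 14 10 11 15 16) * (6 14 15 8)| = 8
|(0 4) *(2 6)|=|(0 4)(2 6)|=2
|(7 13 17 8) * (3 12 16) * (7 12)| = 7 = |(3 7 13 17 8 12 16)|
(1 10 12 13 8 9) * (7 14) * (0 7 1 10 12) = [7, 12, 2, 3, 4, 5, 6, 14, 9, 10, 0, 11, 13, 8, 1] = (0 7 14 1 12 13 8 9 10)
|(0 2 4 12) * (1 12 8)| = |(0 2 4 8 1 12)| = 6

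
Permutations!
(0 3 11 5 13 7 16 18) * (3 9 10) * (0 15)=(0 9 10 3 11 5 13 7 16 18 15)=[9, 1, 2, 11, 4, 13, 6, 16, 8, 10, 3, 5, 12, 7, 14, 0, 18, 17, 15]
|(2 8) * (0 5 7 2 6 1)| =7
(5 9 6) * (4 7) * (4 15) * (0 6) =(0 6 5 9)(4 7 15) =[6, 1, 2, 3, 7, 9, 5, 15, 8, 0, 10, 11, 12, 13, 14, 4]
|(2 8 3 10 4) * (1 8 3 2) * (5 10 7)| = 8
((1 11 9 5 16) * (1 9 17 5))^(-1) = (1 9 16 5 17 11)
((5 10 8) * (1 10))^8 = (10)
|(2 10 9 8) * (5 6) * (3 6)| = |(2 10 9 8)(3 6 5)| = 12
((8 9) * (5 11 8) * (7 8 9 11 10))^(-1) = ((5 10 7 8 11 9))^(-1) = (5 9 11 8 7 10)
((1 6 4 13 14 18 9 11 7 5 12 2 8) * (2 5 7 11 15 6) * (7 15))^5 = (1 8 2)(4 7 14 6 9 13 15 18)(5 12)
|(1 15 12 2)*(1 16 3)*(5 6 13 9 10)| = 30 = |(1 15 12 2 16 3)(5 6 13 9 10)|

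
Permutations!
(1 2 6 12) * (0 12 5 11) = (0 12 1 2 6 5 11) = [12, 2, 6, 3, 4, 11, 5, 7, 8, 9, 10, 0, 1]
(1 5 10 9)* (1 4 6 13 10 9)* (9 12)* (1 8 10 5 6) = (1 6 13 5 12 9 4)(8 10) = [0, 6, 2, 3, 1, 12, 13, 7, 10, 4, 8, 11, 9, 5]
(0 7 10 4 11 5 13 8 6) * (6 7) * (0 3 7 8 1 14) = [6, 14, 2, 7, 11, 13, 3, 10, 8, 9, 4, 5, 12, 1, 0] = (0 6 3 7 10 4 11 5 13 1 14)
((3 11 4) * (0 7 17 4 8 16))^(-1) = (0 16 8 11 3 4 17 7)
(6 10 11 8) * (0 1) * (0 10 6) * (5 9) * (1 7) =(0 7 1 10 11 8)(5 9) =[7, 10, 2, 3, 4, 9, 6, 1, 0, 5, 11, 8]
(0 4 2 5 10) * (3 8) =[4, 1, 5, 8, 2, 10, 6, 7, 3, 9, 0] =(0 4 2 5 10)(3 8)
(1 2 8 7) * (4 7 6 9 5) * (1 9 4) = (1 2 8 6 4 7 9 5) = [0, 2, 8, 3, 7, 1, 4, 9, 6, 5]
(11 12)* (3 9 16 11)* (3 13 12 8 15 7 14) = [0, 1, 2, 9, 4, 5, 6, 14, 15, 16, 10, 8, 13, 12, 3, 7, 11] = (3 9 16 11 8 15 7 14)(12 13)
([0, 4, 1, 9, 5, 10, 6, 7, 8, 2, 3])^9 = [0, 5, 4, 2, 10, 3, 6, 7, 8, 1, 9]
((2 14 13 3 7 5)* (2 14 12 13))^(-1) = ((2 12 13 3 7 5 14))^(-1) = (2 14 5 7 3 13 12)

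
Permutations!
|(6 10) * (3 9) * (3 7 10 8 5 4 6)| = 4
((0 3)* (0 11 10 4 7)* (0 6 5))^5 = (0 7 11 5 4 3 6 10)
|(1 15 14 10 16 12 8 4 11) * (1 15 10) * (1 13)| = 10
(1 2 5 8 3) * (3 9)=(1 2 5 8 9 3)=[0, 2, 5, 1, 4, 8, 6, 7, 9, 3]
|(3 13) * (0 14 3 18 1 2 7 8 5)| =|(0 14 3 13 18 1 2 7 8 5)| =10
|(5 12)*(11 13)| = 2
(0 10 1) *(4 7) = (0 10 1)(4 7) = [10, 0, 2, 3, 7, 5, 6, 4, 8, 9, 1]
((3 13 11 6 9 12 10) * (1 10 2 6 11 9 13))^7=(1 10 3)(2 13 12 6 9)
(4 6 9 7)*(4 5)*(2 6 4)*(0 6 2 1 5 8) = (0 6 9 7 8)(1 5) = [6, 5, 2, 3, 4, 1, 9, 8, 0, 7]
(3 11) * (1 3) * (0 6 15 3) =(0 6 15 3 11 1) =[6, 0, 2, 11, 4, 5, 15, 7, 8, 9, 10, 1, 12, 13, 14, 3]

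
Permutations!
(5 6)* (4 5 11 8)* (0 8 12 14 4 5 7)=(0 8 5 6 11 12 14 4 7)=[8, 1, 2, 3, 7, 6, 11, 0, 5, 9, 10, 12, 14, 13, 4]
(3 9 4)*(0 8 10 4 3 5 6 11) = [8, 1, 2, 9, 5, 6, 11, 7, 10, 3, 4, 0] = (0 8 10 4 5 6 11)(3 9)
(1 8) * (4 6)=[0, 8, 2, 3, 6, 5, 4, 7, 1]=(1 8)(4 6)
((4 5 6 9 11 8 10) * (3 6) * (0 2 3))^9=((0 2 3 6 9 11 8 10 4 5))^9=(0 5 4 10 8 11 9 6 3 2)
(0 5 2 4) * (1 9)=[5, 9, 4, 3, 0, 2, 6, 7, 8, 1]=(0 5 2 4)(1 9)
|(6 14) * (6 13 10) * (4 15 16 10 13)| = |(4 15 16 10 6 14)| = 6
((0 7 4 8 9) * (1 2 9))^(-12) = (0 4 1 9 7 8 2)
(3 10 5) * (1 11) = (1 11)(3 10 5) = [0, 11, 2, 10, 4, 3, 6, 7, 8, 9, 5, 1]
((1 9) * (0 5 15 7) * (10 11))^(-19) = ((0 5 15 7)(1 9)(10 11))^(-19) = (0 5 15 7)(1 9)(10 11)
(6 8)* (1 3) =[0, 3, 2, 1, 4, 5, 8, 7, 6] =(1 3)(6 8)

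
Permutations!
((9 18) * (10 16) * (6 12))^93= (6 12)(9 18)(10 16)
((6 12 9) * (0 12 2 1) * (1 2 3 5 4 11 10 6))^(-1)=((0 12 9 1)(3 5 4 11 10 6))^(-1)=(0 1 9 12)(3 6 10 11 4 5)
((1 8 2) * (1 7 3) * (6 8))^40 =((1 6 8 2 7 3))^40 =(1 7 8)(2 6 3)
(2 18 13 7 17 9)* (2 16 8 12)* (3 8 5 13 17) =(2 18 17 9 16 5 13 7 3 8 12) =[0, 1, 18, 8, 4, 13, 6, 3, 12, 16, 10, 11, 2, 7, 14, 15, 5, 9, 17]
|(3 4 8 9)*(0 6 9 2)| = 7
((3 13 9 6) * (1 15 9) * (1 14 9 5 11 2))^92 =((1 15 5 11 2)(3 13 14 9 6))^92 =(1 5 2 15 11)(3 14 6 13 9)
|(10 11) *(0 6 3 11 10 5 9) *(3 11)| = |(0 6 11 5 9)| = 5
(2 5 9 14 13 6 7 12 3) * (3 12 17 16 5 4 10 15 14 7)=[0, 1, 4, 2, 10, 9, 3, 17, 8, 7, 15, 11, 12, 6, 13, 14, 5, 16]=(2 4 10 15 14 13 6 3)(5 9 7 17 16)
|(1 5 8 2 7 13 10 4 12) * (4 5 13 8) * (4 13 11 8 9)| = |(1 11 8 2 7 9 4 12)(5 13 10)| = 24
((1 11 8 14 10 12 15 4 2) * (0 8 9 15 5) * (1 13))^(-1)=((0 8 14 10 12 5)(1 11 9 15 4 2 13))^(-1)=(0 5 12 10 14 8)(1 13 2 4 15 9 11)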